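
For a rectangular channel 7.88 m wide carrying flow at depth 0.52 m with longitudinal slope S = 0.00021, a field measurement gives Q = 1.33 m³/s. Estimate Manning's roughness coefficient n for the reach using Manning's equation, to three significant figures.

A = b·y = 7.88 × 0.52 = 4.098 m²
P = b + 2y = 7.88 + 2×0.52 = 8.920 m
R = A/P = 4.098/8.920 = 0.4594 m
n = (1/Q)·A·R^(2/3)·S^(1/2) = (1/1.33) × 4.098 × 0.5954 × 0.01449 = 0.02658

0.0266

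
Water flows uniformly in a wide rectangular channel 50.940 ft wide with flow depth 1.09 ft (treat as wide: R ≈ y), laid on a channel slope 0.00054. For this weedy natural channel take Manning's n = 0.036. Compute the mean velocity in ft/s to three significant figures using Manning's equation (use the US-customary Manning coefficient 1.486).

1.02 ft/s

A = b·y = 50.940 × 1.09 = 55.52 ft²
Wide channel: R ≈ y = 1.09 ft
Q = (1.486/n)·A·R^(2/3)·S^(1/2) = (1.486/0.036) × 55.52 × 1.090^(2/3) × 0.00054^(1/2) = 56.41 ft³/s
V = Q/A = 56.41/55.52 = 1.016 ft/s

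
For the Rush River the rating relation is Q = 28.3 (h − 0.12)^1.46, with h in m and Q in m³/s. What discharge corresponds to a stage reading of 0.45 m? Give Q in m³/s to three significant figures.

Q = 28.3 × (0.45 − 0.12)^1.46 = 28.3 × 0.33^1.46 = 5.608 m³/s

5.61 m³/s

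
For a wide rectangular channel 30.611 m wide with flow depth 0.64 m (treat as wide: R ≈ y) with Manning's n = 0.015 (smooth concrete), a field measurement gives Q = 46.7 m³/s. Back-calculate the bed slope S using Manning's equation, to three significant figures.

0.00232

A = b·y = 30.611 × 0.64 = 19.59 m²
Wide channel: R ≈ y = 0.64 m
S = (Q·n / (1·A·R^(2/3)))² = (46.7×0.015 / (1×19.59×0.7427))² = 0.002318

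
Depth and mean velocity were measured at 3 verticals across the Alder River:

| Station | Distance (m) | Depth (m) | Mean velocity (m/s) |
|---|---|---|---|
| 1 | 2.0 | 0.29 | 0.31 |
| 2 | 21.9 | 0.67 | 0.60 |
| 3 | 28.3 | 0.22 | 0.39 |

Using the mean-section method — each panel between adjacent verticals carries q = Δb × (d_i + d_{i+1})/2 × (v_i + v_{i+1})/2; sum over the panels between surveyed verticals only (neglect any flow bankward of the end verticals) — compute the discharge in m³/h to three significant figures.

20700 m³/h

Panel 1-2: Δb = 19.9 m, d̄ = (0.29+0.67)/2 = 0.48, v̄ = (0.31+0.60)/2 = 0.455 → q = 19.9×0.48×0.455 = 4.346 m³/s
Panel 2-3: Δb = 6.4 m, d̄ = (0.67+0.22)/2 = 0.445, v̄ = (0.60+0.39)/2 = 0.495 → q = 6.4×0.445×0.495 = 1.410 m³/s
Q = Σ q = 5.756 m³/s
= 5.756 × 3600 = 20720 m³/h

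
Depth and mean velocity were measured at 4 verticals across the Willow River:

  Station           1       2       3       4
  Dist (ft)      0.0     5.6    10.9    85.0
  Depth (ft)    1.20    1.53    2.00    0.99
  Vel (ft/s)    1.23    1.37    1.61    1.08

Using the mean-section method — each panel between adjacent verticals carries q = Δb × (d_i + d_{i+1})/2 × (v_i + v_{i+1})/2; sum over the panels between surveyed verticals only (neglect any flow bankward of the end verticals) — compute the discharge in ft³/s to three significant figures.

Panel 1-2: Δb = 5.6 ft, d̄ = (1.20+1.53)/2 = 1.365, v̄ = (1.23+1.37)/2 = 1.3 → q = 5.6×1.365×1.3 = 9.937 ft³/s
Panel 2-3: Δb = 5.3 ft, d̄ = (1.53+2.00)/2 = 1.765, v̄ = (1.37+1.61)/2 = 1.49 → q = 5.3×1.765×1.49 = 13.94 ft³/s
Panel 3-4: Δb = 74.1 ft, d̄ = (2.00+0.99)/2 = 1.495, v̄ = (1.61+1.08)/2 = 1.345 → q = 74.1×1.495×1.345 = 149.0 ft³/s
Q = Σ q = 172.9 ft³/s

173 ft³/s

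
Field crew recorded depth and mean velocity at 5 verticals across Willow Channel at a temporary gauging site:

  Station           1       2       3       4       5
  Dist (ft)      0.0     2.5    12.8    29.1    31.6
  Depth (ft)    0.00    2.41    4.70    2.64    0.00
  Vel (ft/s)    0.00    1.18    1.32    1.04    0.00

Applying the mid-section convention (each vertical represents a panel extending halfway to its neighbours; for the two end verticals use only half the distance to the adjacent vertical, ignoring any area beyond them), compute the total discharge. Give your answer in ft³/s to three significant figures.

w_2 = (12.8 − 0.0)/2 = 6.4 ft; q_2 = 1.18 × 2.41 × 6.4 = 18.20 ft³/s
w_3 = (29.1 − 2.5)/2 = 13.3 ft; q_3 = 1.32 × 4.70 × 13.3 = 82.51 ft³/s
w_4 = (31.6 − 12.8)/2 = 9.4 ft; q_4 = 1.04 × 2.64 × 9.4 = 25.81 ft³/s
Stations 1, 5 contribute zero (depth or velocity is 0).
Q = Σ qᵢ = 126.5 ft³/s

127 ft³/s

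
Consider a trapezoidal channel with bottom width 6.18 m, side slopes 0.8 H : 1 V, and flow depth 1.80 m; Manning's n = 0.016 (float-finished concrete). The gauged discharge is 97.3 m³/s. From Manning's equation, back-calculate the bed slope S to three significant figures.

0.00936

A = (b + z·y)·y = (6.18 + 0.8×1.80)×1.80 = 13.72 m²
P = b + 2y√(1+z²) = 6.18 + 2×1.80×√(1+0.8²) = 10.79 m
R = A/P = 13.72/10.79 = 1.271 m
S = (Q·n / (1·A·R^(2/3)))² = (97.3×0.016 / (1×13.72×1.173))² = 0.009356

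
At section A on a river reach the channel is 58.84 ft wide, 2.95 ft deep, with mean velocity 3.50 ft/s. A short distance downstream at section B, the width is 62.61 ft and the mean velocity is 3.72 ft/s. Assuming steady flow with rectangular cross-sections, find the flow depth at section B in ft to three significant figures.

Q = A₁V₁ = (58.84×2.95) × 3.50 = 607.5 ft³/s
d₂ = Q/(b₂ V₂) = 607.5/(62.61×3.72) = 2.608 ft

2.61 ft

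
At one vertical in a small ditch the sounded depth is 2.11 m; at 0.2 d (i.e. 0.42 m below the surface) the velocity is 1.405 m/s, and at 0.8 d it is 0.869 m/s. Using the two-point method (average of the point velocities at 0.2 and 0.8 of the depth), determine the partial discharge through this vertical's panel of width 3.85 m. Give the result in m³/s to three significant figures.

v̄ = (1.405 + 0.869) / 2 = 1.137 m/s
q = v̄ × d × w = 1.137 × 2.11 × 3.85 = 9.236 m³/s

9.24 m³/s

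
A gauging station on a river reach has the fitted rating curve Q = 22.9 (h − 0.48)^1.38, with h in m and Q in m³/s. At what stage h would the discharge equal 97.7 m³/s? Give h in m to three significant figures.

3.34 m

h − h₀ = (Q/C)^(1/b) = (97.7/22.9)^(1/1.38) = 2.861 m
h = 0.48 + 2.861 = 3.341 m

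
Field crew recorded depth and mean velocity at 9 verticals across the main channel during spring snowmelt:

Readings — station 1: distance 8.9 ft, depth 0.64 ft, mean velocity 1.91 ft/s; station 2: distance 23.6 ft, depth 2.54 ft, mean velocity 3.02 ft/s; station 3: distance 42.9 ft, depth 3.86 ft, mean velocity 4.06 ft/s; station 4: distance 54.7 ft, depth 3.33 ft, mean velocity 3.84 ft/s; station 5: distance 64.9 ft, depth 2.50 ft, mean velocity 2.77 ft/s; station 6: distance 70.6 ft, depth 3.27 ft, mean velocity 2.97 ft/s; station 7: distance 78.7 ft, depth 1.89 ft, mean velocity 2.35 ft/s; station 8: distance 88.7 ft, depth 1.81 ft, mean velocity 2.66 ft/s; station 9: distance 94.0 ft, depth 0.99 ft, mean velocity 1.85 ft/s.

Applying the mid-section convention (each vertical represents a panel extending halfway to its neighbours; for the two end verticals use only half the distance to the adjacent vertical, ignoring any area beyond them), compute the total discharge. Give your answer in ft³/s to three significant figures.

728 ft³/s

w_1 = (23.6 − 8.9)/2 = 7.35 ft; q_1 = 1.91 × 0.64 × 7.35 = 8.985 ft³/s
w_2 = (42.9 − 8.9)/2 = 17 ft; q_2 = 3.02 × 2.54 × 17 = 130.4 ft³/s
w_3 = (54.7 − 23.6)/2 = 15.55 ft; q_3 = 4.06 × 3.86 × 15.55 = 243.7 ft³/s
w_4 = (64.9 − 42.9)/2 = 11 ft; q_4 = 3.84 × 3.33 × 11 = 140.7 ft³/s
w_5 = (70.6 − 54.7)/2 = 7.95 ft; q_5 = 2.77 × 2.50 × 7.95 = 55.05 ft³/s
w_6 = (78.7 − 64.9)/2 = 6.9 ft; q_6 = 2.97 × 3.27 × 6.9 = 67.01 ft³/s
w_7 = (88.7 − 70.6)/2 = 9.05 ft; q_7 = 2.35 × 1.89 × 9.05 = 40.20 ft³/s
w_8 = (94.0 − 78.7)/2 = 7.65 ft; q_8 = 2.66 × 1.81 × 7.65 = 36.83 ft³/s
w_9 = (94.0 − 88.7)/2 = 2.65 ft; q_9 = 1.85 × 0.99 × 2.65 = 4.853 ft³/s
Q = Σ qᵢ = 727.7 ft³/s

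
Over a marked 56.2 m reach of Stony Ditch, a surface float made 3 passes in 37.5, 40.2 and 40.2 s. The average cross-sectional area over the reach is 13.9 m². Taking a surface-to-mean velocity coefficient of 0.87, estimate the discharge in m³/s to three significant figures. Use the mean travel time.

17.3 m³/s

t̄ = (37.5 + 40.2 + 40.2) / 3 = 39.3 s
v_surface = L / t̄ = 56.2 / 39.3 = 1.430 m/s
v_mean = 0.87 × 1.430 = 1.244 m/s
Q = A × v_mean = 13.9 × 1.244 = 17.29 m³/s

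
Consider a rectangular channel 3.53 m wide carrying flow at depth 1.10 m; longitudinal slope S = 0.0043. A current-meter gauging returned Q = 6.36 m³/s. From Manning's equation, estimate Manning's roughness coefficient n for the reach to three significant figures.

0.0309

A = b·y = 3.53 × 1.10 = 3.883 m²
P = b + 2y = 3.53 + 2×1.10 = 5.730 m
R = A/P = 3.883/5.730 = 0.6777 m
n = (1/Q)·A·R^(2/3)·S^(1/2) = (1/6.36) × 3.883 × 0.7715 × 0.06557 = 0.03089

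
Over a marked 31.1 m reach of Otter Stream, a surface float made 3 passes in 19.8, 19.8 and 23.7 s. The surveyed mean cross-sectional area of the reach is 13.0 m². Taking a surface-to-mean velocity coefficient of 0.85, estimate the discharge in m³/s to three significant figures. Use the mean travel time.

16.3 m³/s

t̄ = (19.8 + 19.8 + 23.7) / 3 = 21.1 s
v_surface = L / t̄ = 31.1 / 21.1 = 1.474 m/s
v_mean = 0.85 × 1.474 = 1.253 m/s
Q = A × v_mean = 13.0 × 1.253 = 16.29 m³/s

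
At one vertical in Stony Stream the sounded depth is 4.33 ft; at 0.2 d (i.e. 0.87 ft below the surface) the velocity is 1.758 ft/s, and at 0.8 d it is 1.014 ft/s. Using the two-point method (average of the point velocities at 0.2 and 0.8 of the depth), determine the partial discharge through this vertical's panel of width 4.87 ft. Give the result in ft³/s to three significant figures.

v̄ = (1.758 + 1.014) / 2 = 1.386 ft/s
q = v̄ × d × w = 1.386 × 4.33 × 4.87 = 29.23 ft³/s

29.2 ft³/s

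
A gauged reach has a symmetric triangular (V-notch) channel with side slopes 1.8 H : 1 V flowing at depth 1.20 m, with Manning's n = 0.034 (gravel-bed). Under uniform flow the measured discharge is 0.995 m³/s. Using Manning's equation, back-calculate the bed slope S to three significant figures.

A = z·y² = 1.8×1.20² = 2.592 m²
P = 2y√(1+z²) = 2×1.20×√(1+1.8²) = 4.942 m
R = A/P = 2.592/4.942 = 0.5245 m
S = (Q·n / (1·A·R^(2/3)))² = (0.995×0.034 / (1×2.592×0.6504))² = 0.0004027

0.000403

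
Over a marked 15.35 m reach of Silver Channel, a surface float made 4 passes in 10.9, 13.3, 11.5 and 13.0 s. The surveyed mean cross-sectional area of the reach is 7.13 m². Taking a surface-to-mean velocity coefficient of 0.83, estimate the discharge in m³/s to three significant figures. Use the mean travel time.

t̄ = (10.9 + 13.3 + 11.5 + 13.0) / 4 = 12.175 s
v_surface = L / t̄ = 15.35 / 12.175 = 1.261 m/s
v_mean = 0.83 × 1.261 = 1.046 m/s
Q = A × v_mean = 7.13 × 1.046 = 7.461 m³/s

7.46 m³/s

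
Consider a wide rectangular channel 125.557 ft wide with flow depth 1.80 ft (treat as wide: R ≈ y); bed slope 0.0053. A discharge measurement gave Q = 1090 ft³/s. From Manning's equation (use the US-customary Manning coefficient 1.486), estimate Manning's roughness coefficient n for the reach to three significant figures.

0.0332

A = b·y = 125.557 × 1.80 = 226.0 ft²
Wide channel: R ≈ y = 1.80 ft
n = (1.486/Q)·A·R^(2/3)·S^(1/2) = (1.486/1090) × 226.0 × 1.480 × 0.07280 = 0.03319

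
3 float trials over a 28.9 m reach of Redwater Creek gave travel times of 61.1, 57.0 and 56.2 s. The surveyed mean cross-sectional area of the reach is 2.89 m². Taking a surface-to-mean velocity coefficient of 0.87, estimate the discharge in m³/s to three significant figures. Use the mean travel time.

1.25 m³/s

t̄ = (61.1 + 57.0 + 56.2) / 3 = 58.1 s
v_surface = L / t̄ = 28.9 / 58.1 = 0.4974 m/s
v_mean = 0.87 × 0.4974 = 0.4328 m/s
Q = A × v_mean = 2.89 × 0.4328 = 1.251 m³/s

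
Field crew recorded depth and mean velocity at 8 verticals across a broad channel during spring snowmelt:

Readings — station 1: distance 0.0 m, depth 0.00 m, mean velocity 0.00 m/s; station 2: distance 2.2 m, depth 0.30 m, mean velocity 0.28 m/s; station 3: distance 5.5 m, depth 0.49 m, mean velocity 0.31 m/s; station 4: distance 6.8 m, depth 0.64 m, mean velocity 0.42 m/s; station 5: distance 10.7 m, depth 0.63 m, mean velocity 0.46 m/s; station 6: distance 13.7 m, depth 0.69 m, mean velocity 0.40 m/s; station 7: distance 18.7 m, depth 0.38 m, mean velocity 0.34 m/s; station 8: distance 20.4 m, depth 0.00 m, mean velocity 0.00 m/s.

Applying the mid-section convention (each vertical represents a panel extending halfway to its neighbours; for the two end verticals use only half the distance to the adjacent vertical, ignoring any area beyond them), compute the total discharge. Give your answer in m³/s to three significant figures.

w_2 = (5.5 − 0.0)/2 = 2.75 m; q_2 = 0.28 × 0.30 × 2.75 = 0.2310 m³/s
w_3 = (6.8 − 2.2)/2 = 2.3 m; q_3 = 0.31 × 0.49 × 2.3 = 0.3494 m³/s
w_4 = (10.7 − 5.5)/2 = 2.6 m; q_4 = 0.42 × 0.64 × 2.6 = 0.6989 m³/s
w_5 = (13.7 − 6.8)/2 = 3.45 m; q_5 = 0.46 × 0.63 × 3.45 = 0.9998 m³/s
w_6 = (18.7 − 10.7)/2 = 4 m; q_6 = 0.40 × 0.69 × 4 = 1.104 m³/s
w_7 = (20.4 − 13.7)/2 = 3.35 m; q_7 = 0.34 × 0.38 × 3.35 = 0.4328 m³/s
Stations 1, 8 contribute zero (depth or velocity is 0).
Q = Σ qᵢ = 3.816 m³/s

3.82 m³/s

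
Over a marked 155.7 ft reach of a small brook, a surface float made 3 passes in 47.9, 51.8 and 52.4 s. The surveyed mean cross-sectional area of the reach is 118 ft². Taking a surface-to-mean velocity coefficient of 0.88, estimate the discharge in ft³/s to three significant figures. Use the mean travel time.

319 ft³/s

t̄ = (47.9 + 51.8 + 52.4) / 3 = 50.7 s
v_surface = L / t̄ = 155.7 / 50.7 = 3.071 ft/s
v_mean = 0.88 × 3.071 = 2.702 ft/s
Q = A × v_mean = 118 × 2.702 = 318.9 ft³/s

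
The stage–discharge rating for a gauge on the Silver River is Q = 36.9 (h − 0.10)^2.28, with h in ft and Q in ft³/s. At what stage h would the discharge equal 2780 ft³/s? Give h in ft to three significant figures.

6.76 ft

h − h₀ = (Q/C)^(1/b) = (2780/36.9)^(1/2.28) = 6.657 ft
h = 0.10 + 6.657 = 6.757 ft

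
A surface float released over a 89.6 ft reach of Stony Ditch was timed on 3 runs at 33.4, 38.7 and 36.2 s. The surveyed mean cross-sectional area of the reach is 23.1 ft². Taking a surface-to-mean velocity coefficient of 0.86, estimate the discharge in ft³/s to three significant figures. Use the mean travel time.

t̄ = (33.4 + 38.7 + 36.2) / 3 = 36.1 s
v_surface = L / t̄ = 89.6 / 36.1 = 2.482 ft/s
v_mean = 0.86 × 2.482 = 2.135 ft/s
Q = A × v_mean = 23.1 × 2.135 = 49.31 ft³/s

49.3 ft³/s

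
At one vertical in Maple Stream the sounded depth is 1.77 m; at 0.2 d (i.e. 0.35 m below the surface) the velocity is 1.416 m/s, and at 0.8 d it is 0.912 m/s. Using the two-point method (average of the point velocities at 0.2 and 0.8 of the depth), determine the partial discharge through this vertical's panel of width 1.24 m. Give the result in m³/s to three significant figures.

v̄ = (1.416 + 0.912) / 2 = 1.164 m/s
q = v̄ × d × w = 1.164 × 1.77 × 1.24 = 2.555 m³/s

2.55 m³/s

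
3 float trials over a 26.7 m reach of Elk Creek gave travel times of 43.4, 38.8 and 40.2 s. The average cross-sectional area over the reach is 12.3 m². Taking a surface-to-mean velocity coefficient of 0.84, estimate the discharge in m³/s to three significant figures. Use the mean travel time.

t̄ = (43.4 + 38.8 + 40.2) / 3 = 40.8 s
v_surface = L / t̄ = 26.7 / 40.8 = 0.6544 m/s
v_mean = 0.84 × 0.6544 = 0.5497 m/s
Q = A × v_mean = 12.3 × 0.5497 = 6.761 m³/s

6.76 m³/s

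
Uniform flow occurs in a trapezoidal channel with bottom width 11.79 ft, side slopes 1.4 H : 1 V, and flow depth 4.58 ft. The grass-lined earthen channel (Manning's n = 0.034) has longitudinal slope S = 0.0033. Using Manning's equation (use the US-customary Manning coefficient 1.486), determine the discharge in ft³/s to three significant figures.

A = (b + z·y)·y = (11.79 + 1.4×4.58)×4.58 = 83.37 ft²
P = b + 2y√(1+z²) = 11.79 + 2×4.58×√(1+1.4²) = 27.55 ft
R = A/P = 83.37/27.55 = 3.026 ft
Q = (1.486/n)·A·R^(2/3)·S^(1/2) = (1.486/0.034) × 83.37 × 3.026^(2/3) × 0.0033^(1/2) = 437.9 ft³/s

438 ft³/s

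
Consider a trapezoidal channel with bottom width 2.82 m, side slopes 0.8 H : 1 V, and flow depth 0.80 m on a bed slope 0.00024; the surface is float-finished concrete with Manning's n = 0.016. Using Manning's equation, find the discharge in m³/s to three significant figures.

1.84 m³/s

A = (b + z·y)·y = (2.82 + 0.8×0.80)×0.80 = 2.768 m²
P = b + 2y√(1+z²) = 2.82 + 2×0.80×√(1+0.8²) = 4.869 m
R = A/P = 2.768/4.869 = 0.5685 m
Q = (1/n)·A·R^(2/3)·S^(1/2) = (1/0.016) × 2.768 × 0.5685^(2/3) × 0.00024^(1/2) = 1.839 m³/s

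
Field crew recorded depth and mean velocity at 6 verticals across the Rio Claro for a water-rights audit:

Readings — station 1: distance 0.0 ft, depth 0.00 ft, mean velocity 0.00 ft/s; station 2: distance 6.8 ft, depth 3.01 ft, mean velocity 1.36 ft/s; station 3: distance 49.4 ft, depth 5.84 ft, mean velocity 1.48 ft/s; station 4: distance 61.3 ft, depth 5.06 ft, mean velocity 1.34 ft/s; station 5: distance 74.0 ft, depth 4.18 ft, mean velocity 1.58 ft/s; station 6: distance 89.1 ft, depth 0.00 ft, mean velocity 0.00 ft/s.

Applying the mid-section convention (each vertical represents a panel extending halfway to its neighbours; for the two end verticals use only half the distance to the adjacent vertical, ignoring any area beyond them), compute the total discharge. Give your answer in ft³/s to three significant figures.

w_2 = (49.4 − 0.0)/2 = 24.7 ft; q_2 = 1.36 × 3.01 × 24.7 = 101.1 ft³/s
w_3 = (61.3 − 6.8)/2 = 27.25 ft; q_3 = 1.48 × 5.84 × 27.25 = 235.5 ft³/s
w_4 = (74.0 − 49.4)/2 = 12.3 ft; q_4 = 1.34 × 5.06 × 12.3 = 83.40 ft³/s
w_5 = (89.1 − 61.3)/2 = 13.9 ft; q_5 = 1.58 × 4.18 × 13.9 = 91.80 ft³/s
Stations 1, 6 contribute zero (depth or velocity is 0).
Q = Σ qᵢ = 511.8 ft³/s

512 ft³/s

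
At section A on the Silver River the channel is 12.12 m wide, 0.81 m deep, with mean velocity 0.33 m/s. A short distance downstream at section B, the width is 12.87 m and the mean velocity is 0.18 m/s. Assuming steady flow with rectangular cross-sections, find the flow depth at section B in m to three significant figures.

1.40 m

Q = A₁V₁ = (12.12×0.81) × 0.33 = 3.240 m³/s
d₂ = Q/(b₂ V₂) = 3.240/(12.87×0.18) = 1.398 m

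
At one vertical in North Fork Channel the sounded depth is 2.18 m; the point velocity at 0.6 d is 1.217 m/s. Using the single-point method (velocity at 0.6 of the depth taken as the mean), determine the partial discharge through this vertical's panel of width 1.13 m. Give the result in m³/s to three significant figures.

v̄ = v₀.₆ = 1.217 m/s
q = v̄ × d × w = 1.217 × 2.18 × 1.13 = 2.998 m³/s

3.00 m³/s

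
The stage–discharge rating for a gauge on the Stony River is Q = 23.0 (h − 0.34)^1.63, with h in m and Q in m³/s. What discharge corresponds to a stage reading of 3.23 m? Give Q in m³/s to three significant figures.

130 m³/s

Q = 23.0 × (3.23 − 0.34)^1.63 = 23.0 × 2.89^1.63 = 129.7 m³/s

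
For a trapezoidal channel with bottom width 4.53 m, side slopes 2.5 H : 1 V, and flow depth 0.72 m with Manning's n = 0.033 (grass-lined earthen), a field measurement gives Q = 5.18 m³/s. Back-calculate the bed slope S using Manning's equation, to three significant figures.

0.00318

A = (b + z·y)·y = (4.53 + 2.5×0.72)×0.72 = 4.558 m²
P = b + 2y√(1+z²) = 4.53 + 2×0.72×√(1+2.5²) = 8.407 m
R = A/P = 4.558/8.407 = 0.5421 m
S = (Q·n / (1·A·R^(2/3)))² = (5.18×0.033 / (1×4.558×0.6648))² = 0.003183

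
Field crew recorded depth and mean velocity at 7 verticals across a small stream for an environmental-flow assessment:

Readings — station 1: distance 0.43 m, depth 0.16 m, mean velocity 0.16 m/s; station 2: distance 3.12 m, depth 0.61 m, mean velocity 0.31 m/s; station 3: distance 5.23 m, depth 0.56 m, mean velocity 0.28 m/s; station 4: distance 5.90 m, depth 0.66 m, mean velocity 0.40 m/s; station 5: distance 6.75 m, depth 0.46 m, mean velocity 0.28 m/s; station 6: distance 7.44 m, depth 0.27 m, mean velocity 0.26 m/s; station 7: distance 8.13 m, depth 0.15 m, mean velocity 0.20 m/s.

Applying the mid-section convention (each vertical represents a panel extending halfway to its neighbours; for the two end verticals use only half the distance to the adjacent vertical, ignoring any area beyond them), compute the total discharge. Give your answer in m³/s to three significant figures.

w_1 = (3.12 − 0.43)/2 = 1.345 m; q_1 = 0.16 × 0.16 × 1.345 = 0.03443 m³/s
w_2 = (5.23 − 0.43)/2 = 2.4 m; q_2 = 0.31 × 0.61 × 2.4 = 0.4538 m³/s
w_3 = (5.90 − 3.12)/2 = 1.39 m; q_3 = 0.28 × 0.56 × 1.39 = 0.2180 m³/s
w_4 = (6.75 − 5.23)/2 = 0.76 m; q_4 = 0.40 × 0.66 × 0.76 = 0.2006 m³/s
w_5 = (7.44 − 5.90)/2 = 0.77 m; q_5 = 0.28 × 0.46 × 0.77 = 0.09918 m³/s
w_6 = (8.13 − 6.75)/2 = 0.69 m; q_6 = 0.26 × 0.27 × 0.69 = 0.04844 m³/s
w_7 = (8.13 − 7.44)/2 = 0.345 m; q_7 = 0.20 × 0.15 × 0.345 = 0.01035 m³/s
Q = Σ qᵢ = 1.065 m³/s

1.06 m³/s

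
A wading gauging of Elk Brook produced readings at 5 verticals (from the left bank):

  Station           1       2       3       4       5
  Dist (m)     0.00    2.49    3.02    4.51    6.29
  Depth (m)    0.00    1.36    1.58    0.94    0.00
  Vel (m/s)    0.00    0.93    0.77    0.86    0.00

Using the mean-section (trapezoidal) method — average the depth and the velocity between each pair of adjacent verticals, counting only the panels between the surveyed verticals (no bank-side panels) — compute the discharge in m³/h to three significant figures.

Panel 1-2: Δb = 2.49 m, d̄ = (0.00+1.36)/2 = 0.68, v̄ = (0.00+0.93)/2 = 0.465 → q = 2.49×0.68×0.465 = 0.7873 m³/s
Panel 2-3: Δb = 0.53 m, d̄ = (1.36+1.58)/2 = 1.47, v̄ = (0.93+0.77)/2 = 0.85 → q = 0.53×1.47×0.85 = 0.6622 m³/s
Panel 3-4: Δb = 1.49 m, d̄ = (1.58+0.94)/2 = 1.26, v̄ = (0.77+0.86)/2 = 0.815 → q = 1.49×1.26×0.815 = 1.530 m³/s
Panel 4-5: Δb = 1.78 m, d̄ = (0.94+0.00)/2 = 0.47, v̄ = (0.86+0.00)/2 = 0.43 → q = 1.78×0.47×0.43 = 0.3597 m³/s
Q = Σ q = 3.339 m³/s
= 3.339 × 3600 = 12020 m³/h

12000 m³/h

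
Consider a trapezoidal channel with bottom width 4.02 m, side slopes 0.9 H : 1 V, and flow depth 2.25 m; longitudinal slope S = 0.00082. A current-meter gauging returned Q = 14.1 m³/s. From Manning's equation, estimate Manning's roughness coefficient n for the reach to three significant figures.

0.0337

A = (b + z·y)·y = (4.02 + 0.9×2.25)×2.25 = 13.60 m²
P = b + 2y√(1+z²) = 4.02 + 2×2.25×√(1+0.9²) = 10.07 m
R = A/P = 13.60/10.07 = 1.350 m
n = (1/Q)·A·R^(2/3)·S^(1/2) = (1/14.1) × 13.60 × 1.222 × 0.02864 = 0.03374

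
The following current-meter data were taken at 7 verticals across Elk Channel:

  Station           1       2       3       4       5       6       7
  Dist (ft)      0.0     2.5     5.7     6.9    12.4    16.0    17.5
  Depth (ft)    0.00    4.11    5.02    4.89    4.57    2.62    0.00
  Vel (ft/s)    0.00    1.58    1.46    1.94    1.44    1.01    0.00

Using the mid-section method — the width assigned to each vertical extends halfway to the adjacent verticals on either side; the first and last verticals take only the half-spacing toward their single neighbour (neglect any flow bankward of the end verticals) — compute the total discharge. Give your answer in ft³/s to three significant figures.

103 ft³/s

w_2 = (5.7 − 0.0)/2 = 2.85 ft; q_2 = 1.58 × 4.11 × 2.85 = 18.51 ft³/s
w_3 = (6.9 − 2.5)/2 = 2.2 ft; q_3 = 1.46 × 5.02 × 2.2 = 16.12 ft³/s
w_4 = (12.4 − 5.7)/2 = 3.35 ft; q_4 = 1.94 × 4.89 × 3.35 = 31.78 ft³/s
w_5 = (16.0 − 6.9)/2 = 4.55 ft; q_5 = 1.44 × 4.57 × 4.55 = 29.94 ft³/s
w_6 = (17.5 − 12.4)/2 = 2.55 ft; q_6 = 1.01 × 2.62 × 2.55 = 6.748 ft³/s
Stations 1, 7 contribute zero (depth or velocity is 0).
Q = Σ qᵢ = 103.1 ft³/s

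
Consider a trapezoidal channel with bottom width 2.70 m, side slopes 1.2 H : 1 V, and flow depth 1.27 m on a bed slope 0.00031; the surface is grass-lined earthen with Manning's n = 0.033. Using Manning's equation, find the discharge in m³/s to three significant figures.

2.48 m³/s

A = (b + z·y)·y = (2.70 + 1.2×1.27)×1.27 = 5.364 m²
P = b + 2y√(1+z²) = 2.70 + 2×1.27×√(1+1.2²) = 6.668 m
R = A/P = 5.364/6.668 = 0.8046 m
Q = (1/n)·A·R^(2/3)·S^(1/2) = (1/0.033) × 5.364 × 0.8046^(2/3) × 0.00031^(1/2) = 2.476 m³/s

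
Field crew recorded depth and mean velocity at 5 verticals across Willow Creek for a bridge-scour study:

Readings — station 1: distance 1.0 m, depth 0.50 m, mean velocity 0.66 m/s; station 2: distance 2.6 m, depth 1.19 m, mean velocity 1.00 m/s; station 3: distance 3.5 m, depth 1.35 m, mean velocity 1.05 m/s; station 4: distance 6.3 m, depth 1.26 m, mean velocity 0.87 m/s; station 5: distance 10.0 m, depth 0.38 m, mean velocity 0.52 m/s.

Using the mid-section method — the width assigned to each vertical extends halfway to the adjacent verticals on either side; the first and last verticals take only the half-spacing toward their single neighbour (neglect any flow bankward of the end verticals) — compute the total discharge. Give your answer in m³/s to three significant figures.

w_1 = (2.6 − 1.0)/2 = 0.8 m; q_1 = 0.66 × 0.50 × 0.8 = 0.2640 m³/s
w_2 = (3.5 − 1.0)/2 = 1.25 m; q_2 = 1.00 × 1.19 × 1.25 = 1.488 m³/s
w_3 = (6.3 − 2.6)/2 = 1.85 m; q_3 = 1.05 × 1.35 × 1.85 = 2.622 m³/s
w_4 = (10.0 − 3.5)/2 = 3.25 m; q_4 = 0.87 × 1.26 × 3.25 = 3.563 m³/s
w_5 = (10.0 − 6.3)/2 = 1.85 m; q_5 = 0.52 × 0.38 × 1.85 = 0.3656 m³/s
Q = Σ qᵢ = 8.302 m³/s

8.30 m³/s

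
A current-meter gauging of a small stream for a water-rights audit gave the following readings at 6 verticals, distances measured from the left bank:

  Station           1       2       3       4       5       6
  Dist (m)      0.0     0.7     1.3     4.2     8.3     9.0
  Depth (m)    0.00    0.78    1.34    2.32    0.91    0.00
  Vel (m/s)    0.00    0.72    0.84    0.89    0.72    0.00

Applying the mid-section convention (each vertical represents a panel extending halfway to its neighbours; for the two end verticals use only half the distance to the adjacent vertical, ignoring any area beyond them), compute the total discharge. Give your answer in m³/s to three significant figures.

11.1 m³/s

w_2 = (1.3 − 0.0)/2 = 0.65 m; q_2 = 0.72 × 0.78 × 0.65 = 0.3650 m³/s
w_3 = (4.2 − 0.7)/2 = 1.75 m; q_3 = 0.84 × 1.34 × 1.75 = 1.970 m³/s
w_4 = (8.3 − 1.3)/2 = 3.5 m; q_4 = 0.89 × 2.32 × 3.5 = 7.227 m³/s
w_5 = (9.0 − 4.2)/2 = 2.4 m; q_5 = 0.72 × 0.91 × 2.4 = 1.572 m³/s
Stations 1, 6 contribute zero (depth or velocity is 0).
Q = Σ qᵢ = 11.13 m³/s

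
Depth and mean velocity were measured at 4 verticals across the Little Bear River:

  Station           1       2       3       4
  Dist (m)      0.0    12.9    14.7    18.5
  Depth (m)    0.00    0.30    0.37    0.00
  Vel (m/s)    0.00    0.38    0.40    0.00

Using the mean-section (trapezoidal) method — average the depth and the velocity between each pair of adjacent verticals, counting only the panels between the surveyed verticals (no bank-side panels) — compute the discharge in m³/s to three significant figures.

Panel 1-2: Δb = 12.9 m, d̄ = (0.00+0.30)/2 = 0.15, v̄ = (0.00+0.38)/2 = 0.19 → q = 12.9×0.15×0.19 = 0.3677 m³/s
Panel 2-3: Δb = 1.8 m, d̄ = (0.30+0.37)/2 = 0.335, v̄ = (0.38+0.40)/2 = 0.39 → q = 1.8×0.335×0.39 = 0.2352 m³/s
Panel 3-4: Δb = 3.8 m, d̄ = (0.37+0.00)/2 = 0.185, v̄ = (0.40+0.00)/2 = 0.2 → q = 3.8×0.185×0.2 = 0.1406 m³/s
Q = Σ q = 0.7434 m³/s

0.743 m³/s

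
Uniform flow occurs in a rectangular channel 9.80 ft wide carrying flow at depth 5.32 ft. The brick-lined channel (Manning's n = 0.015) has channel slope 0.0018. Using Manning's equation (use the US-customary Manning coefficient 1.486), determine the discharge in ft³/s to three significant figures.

A = b·y = 9.80 × 5.32 = 52.14 ft²
P = b + 2y = 9.80 + 2×5.32 = 20.44 ft
R = A/P = 52.14/20.44 = 2.551 ft
Q = (1.486/n)·A·R^(2/3)·S^(1/2) = (1.486/0.015) × 52.14 × 2.551^(2/3) × 0.0018^(1/2) = 409.1 ft³/s

409 ft³/s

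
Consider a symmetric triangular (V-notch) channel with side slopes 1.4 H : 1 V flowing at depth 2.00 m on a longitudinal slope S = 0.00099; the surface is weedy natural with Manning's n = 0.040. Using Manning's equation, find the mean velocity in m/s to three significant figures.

A = z·y² = 1.4×2.00² = 5.600 m²
P = 2y√(1+z²) = 2×2.00×√(1+1.4²) = 6.882 m
R = A/P = 5.600/6.882 = 0.8137 m
Q = (1/n)·A·R^(2/3)·S^(1/2) = (1/0.040) × 5.600 × 0.8137^(2/3) × 0.00099^(1/2) = 3.839 m³/s
V = Q/A = 3.839/5.600 = 0.6856 m/s

0.686 m/s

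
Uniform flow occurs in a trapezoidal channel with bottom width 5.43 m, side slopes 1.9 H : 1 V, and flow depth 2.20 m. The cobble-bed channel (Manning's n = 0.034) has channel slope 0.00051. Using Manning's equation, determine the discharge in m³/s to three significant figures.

A = (b + z·y)·y = (5.43 + 1.9×2.20)×2.20 = 21.14 m²
P = b + 2y√(1+z²) = 5.43 + 2×2.20×√(1+1.9²) = 14.88 m
R = A/P = 21.14/14.88 = 1.421 m
Q = (1/n)·A·R^(2/3)·S^(1/2) = (1/0.034) × 21.14 × 1.421^(2/3) × 0.00051^(1/2) = 17.75 m³/s

17.8 m³/s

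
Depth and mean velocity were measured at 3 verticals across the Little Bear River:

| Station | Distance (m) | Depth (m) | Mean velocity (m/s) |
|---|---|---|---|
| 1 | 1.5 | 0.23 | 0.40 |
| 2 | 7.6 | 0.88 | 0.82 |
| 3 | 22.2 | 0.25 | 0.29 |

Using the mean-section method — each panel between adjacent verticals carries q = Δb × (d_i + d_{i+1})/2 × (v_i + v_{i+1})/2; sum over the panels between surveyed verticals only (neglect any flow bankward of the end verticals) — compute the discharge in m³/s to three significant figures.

Panel 1-2: Δb = 6.1 m, d̄ = (0.23+0.88)/2 = 0.555, v̄ = (0.40+0.82)/2 = 0.61 → q = 6.1×0.555×0.61 = 2.065 m³/s
Panel 2-3: Δb = 14.6 m, d̄ = (0.88+0.25)/2 = 0.565, v̄ = (0.82+0.29)/2 = 0.555 → q = 14.6×0.565×0.555 = 4.578 m³/s
Q = Σ q = 6.643 m³/s

6.64 m³/s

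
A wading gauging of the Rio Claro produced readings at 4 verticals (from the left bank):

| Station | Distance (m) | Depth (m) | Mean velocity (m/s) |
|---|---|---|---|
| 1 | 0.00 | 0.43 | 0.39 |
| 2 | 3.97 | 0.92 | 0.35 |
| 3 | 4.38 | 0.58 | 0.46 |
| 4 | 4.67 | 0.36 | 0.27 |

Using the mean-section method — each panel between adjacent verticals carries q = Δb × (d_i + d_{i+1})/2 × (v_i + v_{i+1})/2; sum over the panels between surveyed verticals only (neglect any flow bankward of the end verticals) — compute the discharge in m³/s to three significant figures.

Panel 1-2: Δb = 3.97 m, d̄ = (0.43+0.92)/2 = 0.675, v̄ = (0.39+0.35)/2 = 0.37 → q = 3.97×0.675×0.37 = 0.9915 m³/s
Panel 2-3: Δb = 0.41 m, d̄ = (0.92+0.58)/2 = 0.75, v̄ = (0.35+0.46)/2 = 0.405 → q = 0.41×0.75×0.405 = 0.1245 m³/s
Panel 3-4: Δb = 0.29 m, d̄ = (0.58+0.36)/2 = 0.47, v̄ = (0.46+0.27)/2 = 0.365 → q = 0.29×0.47×0.365 = 0.04975 m³/s
Q = Σ q = 1.166 m³/s

1.17 m³/s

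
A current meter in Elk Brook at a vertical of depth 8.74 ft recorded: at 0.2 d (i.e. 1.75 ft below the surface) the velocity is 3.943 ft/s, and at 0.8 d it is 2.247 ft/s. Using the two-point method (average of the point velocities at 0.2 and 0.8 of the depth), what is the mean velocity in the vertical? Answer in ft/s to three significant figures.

3.10 ft/s

v̄ = (3.943 + 2.247) / 2 = 3.095 ft/s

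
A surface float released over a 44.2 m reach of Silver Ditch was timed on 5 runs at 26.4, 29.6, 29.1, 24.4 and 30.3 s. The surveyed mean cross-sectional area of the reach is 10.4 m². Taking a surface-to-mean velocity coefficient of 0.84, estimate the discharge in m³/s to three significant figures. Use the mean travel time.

t̄ = (26.4 + 29.6 + 29.1 + 24.4 + 30.3) / 5 = 27.96 s
v_surface = L / t̄ = 44.2 / 27.96 = 1.581 m/s
v_mean = 0.84 × 1.581 = 1.328 m/s
Q = A × v_mean = 10.4 × 1.328 = 13.81 m³/s

13.8 m³/s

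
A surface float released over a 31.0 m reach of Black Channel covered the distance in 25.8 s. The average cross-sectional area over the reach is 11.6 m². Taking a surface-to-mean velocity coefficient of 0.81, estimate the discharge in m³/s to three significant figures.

v_surface = L / t̄ = 31.0 / 25.8 = 1.202 m/s
v_mean = 0.81 × 1.202 = 0.9733 m/s
Q = A × v_mean = 11.6 × 0.9733 = 11.29 m³/s

11.3 m³/s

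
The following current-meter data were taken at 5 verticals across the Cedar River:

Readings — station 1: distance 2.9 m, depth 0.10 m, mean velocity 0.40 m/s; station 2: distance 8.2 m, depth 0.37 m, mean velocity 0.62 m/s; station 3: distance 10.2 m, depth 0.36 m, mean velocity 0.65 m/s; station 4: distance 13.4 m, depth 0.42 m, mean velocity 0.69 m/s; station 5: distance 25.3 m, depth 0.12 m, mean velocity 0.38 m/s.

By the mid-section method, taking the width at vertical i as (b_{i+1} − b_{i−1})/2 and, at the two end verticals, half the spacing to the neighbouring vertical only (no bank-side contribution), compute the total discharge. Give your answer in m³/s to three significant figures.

w_1 = (8.2 − 2.9)/2 = 2.65 m; q_1 = 0.40 × 0.10 × 2.65 = 0.1060 m³/s
w_2 = (10.2 − 2.9)/2 = 3.65 m; q_2 = 0.62 × 0.37 × 3.65 = 0.8373 m³/s
w_3 = (13.4 − 8.2)/2 = 2.6 m; q_3 = 0.65 × 0.36 × 2.6 = 0.6084 m³/s
w_4 = (25.3 − 10.2)/2 = 7.55 m; q_4 = 0.69 × 0.42 × 7.55 = 2.188 m³/s
w_5 = (25.3 − 13.4)/2 = 5.95 m; q_5 = 0.38 × 0.12 × 5.95 = 0.2713 m³/s
Q = Σ qᵢ = 4.011 m³/s

4.01 m³/s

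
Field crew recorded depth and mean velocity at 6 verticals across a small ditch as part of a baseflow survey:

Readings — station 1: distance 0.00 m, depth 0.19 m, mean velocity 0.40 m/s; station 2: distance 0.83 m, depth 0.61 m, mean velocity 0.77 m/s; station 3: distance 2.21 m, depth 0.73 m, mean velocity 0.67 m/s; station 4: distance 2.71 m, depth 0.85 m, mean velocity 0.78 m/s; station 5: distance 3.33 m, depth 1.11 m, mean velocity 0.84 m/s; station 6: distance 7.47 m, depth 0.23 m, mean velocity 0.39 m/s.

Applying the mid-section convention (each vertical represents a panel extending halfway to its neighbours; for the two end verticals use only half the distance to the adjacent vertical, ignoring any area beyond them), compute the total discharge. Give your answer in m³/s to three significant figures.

3.79 m³/s

w_1 = (0.83 − 0.00)/2 = 0.415 m; q_1 = 0.40 × 0.19 × 0.415 = 0.03154 m³/s
w_2 = (2.21 − 0.00)/2 = 1.105 m; q_2 = 0.77 × 0.61 × 1.105 = 0.5190 m³/s
w_3 = (2.71 − 0.83)/2 = 0.94 m; q_3 = 0.67 × 0.73 × 0.94 = 0.4598 m³/s
w_4 = (3.33 − 2.21)/2 = 0.56 m; q_4 = 0.78 × 0.85 × 0.56 = 0.3713 m³/s
w_5 = (7.47 − 2.71)/2 = 2.38 m; q_5 = 0.84 × 1.11 × 2.38 = 2.219 m³/s
w_6 = (7.47 − 3.33)/2 = 2.07 m; q_6 = 0.39 × 0.23 × 2.07 = 0.1857 m³/s
Q = Σ qᵢ = 3.786 m³/s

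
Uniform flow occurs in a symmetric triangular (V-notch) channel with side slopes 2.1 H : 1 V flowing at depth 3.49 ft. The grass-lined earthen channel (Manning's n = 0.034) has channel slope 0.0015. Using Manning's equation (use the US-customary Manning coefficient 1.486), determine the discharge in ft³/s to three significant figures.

58.6 ft³/s

A = z·y² = 2.1×3.49² = 25.58 ft²
P = 2y√(1+z²) = 2×3.49×√(1+2.1²) = 16.24 ft
R = A/P = 25.58/16.24 = 1.575 ft
Q = (1.486/n)·A·R^(2/3)·S^(1/2) = (1.486/0.034) × 25.58 × 1.575^(2/3) × 0.0015^(1/2) = 58.62 ft³/s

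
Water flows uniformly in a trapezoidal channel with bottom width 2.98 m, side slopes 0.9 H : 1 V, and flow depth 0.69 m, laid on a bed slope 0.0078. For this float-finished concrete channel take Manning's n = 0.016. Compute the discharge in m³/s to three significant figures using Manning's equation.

8.80 m³/s

A = (b + z·y)·y = (2.98 + 0.9×0.69)×0.69 = 2.485 m²
P = b + 2y√(1+z²) = 2.98 + 2×0.69×√(1+0.9²) = 4.837 m
R = A/P = 2.485/4.837 = 0.5137 m
Q = (1/n)·A·R^(2/3)·S^(1/2) = (1/0.016) × 2.485 × 0.5137^(2/3) × 0.0078^(1/2) = 8.797 m³/s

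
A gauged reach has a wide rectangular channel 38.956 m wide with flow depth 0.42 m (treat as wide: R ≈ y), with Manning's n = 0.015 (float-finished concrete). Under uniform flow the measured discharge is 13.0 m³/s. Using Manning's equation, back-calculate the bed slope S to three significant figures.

A = b·y = 38.956 × 0.42 = 16.36 m²
Wide channel: R ≈ y = 0.42 m
S = (Q·n / (1·A·R^(2/3)))² = (13.0×0.015 / (1×16.36×0.5608))² = 0.0004516

0.000452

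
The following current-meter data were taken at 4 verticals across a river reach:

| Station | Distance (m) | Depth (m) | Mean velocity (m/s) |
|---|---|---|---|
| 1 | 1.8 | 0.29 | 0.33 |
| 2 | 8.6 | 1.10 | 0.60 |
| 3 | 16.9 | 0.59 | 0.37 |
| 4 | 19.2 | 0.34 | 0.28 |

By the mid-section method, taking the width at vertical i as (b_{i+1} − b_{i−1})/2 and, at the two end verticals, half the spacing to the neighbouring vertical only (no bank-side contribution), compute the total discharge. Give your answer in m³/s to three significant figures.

6.57 m³/s

w_1 = (8.6 − 1.8)/2 = 3.4 m; q_1 = 0.33 × 0.29 × 3.4 = 0.3254 m³/s
w_2 = (16.9 − 1.8)/2 = 7.55 m; q_2 = 0.60 × 1.10 × 7.55 = 4.983 m³/s
w_3 = (19.2 − 8.6)/2 = 5.3 m; q_3 = 0.37 × 0.59 × 5.3 = 1.157 m³/s
w_4 = (19.2 − 16.9)/2 = 1.15 m; q_4 = 0.28 × 0.34 × 1.15 = 0.1095 m³/s
Q = Σ qᵢ = 6.575 m³/s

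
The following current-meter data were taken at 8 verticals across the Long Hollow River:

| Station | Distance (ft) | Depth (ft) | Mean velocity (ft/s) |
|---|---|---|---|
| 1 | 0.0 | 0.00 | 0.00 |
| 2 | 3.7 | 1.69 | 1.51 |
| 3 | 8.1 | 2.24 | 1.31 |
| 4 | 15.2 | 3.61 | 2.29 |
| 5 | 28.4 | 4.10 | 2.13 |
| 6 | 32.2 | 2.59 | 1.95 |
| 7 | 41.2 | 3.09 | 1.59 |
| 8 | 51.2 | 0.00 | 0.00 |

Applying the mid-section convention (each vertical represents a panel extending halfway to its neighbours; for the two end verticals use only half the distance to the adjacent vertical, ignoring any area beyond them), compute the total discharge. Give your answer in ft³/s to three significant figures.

w_2 = (8.1 − 0.0)/2 = 4.05 ft; q_2 = 1.51 × 1.69 × 4.05 = 10.34 ft³/s
w_3 = (15.2 − 3.7)/2 = 5.75 ft; q_3 = 1.31 × 2.24 × 5.75 = 16.87 ft³/s
w_4 = (28.4 − 8.1)/2 = 10.15 ft; q_4 = 2.29 × 3.61 × 10.15 = 83.91 ft³/s
w_5 = (32.2 − 15.2)/2 = 8.5 ft; q_5 = 2.13 × 4.10 × 8.5 = 74.23 ft³/s
w_6 = (41.2 − 28.4)/2 = 6.4 ft; q_6 = 1.95 × 2.59 × 6.4 = 32.32 ft³/s
w_7 = (51.2 − 32.2)/2 = 9.5 ft; q_7 = 1.59 × 3.09 × 9.5 = 46.67 ft³/s
Stations 1, 8 contribute zero (depth or velocity is 0).
Q = Σ qᵢ = 264.3 ft³/s

264 ft³/s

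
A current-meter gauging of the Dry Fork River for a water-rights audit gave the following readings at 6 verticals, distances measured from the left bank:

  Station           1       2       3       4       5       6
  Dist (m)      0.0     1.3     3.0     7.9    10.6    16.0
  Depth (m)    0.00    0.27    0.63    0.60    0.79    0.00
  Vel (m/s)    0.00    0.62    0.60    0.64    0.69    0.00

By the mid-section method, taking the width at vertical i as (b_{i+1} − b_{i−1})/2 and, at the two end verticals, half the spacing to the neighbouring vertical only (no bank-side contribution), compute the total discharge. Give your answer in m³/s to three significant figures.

5.17 m³/s

w_2 = (3.0 − 0.0)/2 = 1.5 m; q_2 = 0.62 × 0.27 × 1.5 = 0.2511 m³/s
w_3 = (7.9 − 1.3)/2 = 3.3 m; q_3 = 0.60 × 0.63 × 3.3 = 1.247 m³/s
w_4 = (10.6 − 3.0)/2 = 3.8 m; q_4 = 0.64 × 0.60 × 3.8 = 1.459 m³/s
w_5 = (16.0 − 7.9)/2 = 4.05 m; q_5 = 0.69 × 0.79 × 4.05 = 2.208 m³/s
Stations 1, 6 contribute zero (depth or velocity is 0).
Q = Σ qᵢ = 5.165 m³/s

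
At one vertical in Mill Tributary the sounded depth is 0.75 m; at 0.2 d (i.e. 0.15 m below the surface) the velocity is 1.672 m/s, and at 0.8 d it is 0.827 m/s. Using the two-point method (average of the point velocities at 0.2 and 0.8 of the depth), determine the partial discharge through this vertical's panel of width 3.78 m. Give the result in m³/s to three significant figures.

3.54 m³/s

v̄ = (1.672 + 0.827) / 2 = 1.250 m/s
q = v̄ × d × w = 1.250 × 0.75 × 3.78 = 3.542 m³/s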